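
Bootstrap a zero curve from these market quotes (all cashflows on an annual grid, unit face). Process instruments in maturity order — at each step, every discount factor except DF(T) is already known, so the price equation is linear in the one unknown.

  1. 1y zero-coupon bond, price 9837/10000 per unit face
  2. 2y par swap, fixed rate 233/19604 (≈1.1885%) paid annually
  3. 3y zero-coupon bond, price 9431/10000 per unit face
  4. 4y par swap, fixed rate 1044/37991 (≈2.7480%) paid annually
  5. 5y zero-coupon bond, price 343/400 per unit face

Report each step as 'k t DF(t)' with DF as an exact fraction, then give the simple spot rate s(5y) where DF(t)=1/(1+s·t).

1 1 9837/10000
2 2 9767/10000
3 3 9431/10000
4 4 2239/2500
5 5 343/400
s(5y) = (1/(343/400) − 1)/(5) = 57/1715 ≈ 3.3236%

step 1 [1y] zero: DF = P = 9837/10000 ≈ 0.983700
step 2 [2y] swap r/1=233/19604: DF=(1 − 233/19604·(0.983700))/(1+233/19604) = 9767/10000 ≈ 0.976700
step 3 [3y] zero: DF = P = 9431/10000 ≈ 0.943100
step 4 [4y] swap r/1=1044/37991: DF=(1 − 1044/37991·(0.983700+0.976700+0.943100))/(1+1044/37991) = 2239/2500 ≈ 0.895600
step 5 [5y] zero: DF = P = 343/400 ≈ 0.857500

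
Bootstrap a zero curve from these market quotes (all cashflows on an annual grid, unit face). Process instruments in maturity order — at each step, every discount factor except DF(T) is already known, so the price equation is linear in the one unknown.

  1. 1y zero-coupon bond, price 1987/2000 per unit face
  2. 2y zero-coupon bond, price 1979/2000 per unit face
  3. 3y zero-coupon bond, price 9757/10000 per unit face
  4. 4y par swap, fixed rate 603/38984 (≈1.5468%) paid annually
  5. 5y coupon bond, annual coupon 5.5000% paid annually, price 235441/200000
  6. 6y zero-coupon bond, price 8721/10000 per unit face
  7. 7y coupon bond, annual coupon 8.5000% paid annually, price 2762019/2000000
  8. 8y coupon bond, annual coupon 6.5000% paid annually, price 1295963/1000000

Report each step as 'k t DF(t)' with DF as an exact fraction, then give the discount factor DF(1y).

1 1 1987/2000
2 2 1979/2000
3 3 9757/10000
4 4 9397/10000
5 5 4563/5000
6 6 8721/10000
7 7 2069/2500
8 8 1639/2000
DF(1y) = 1987/2000 ≈ 0.993500

step 1 [1y] zero: DF = P = 1987/2000 ≈ 0.993500
step 2 [2y] zero: DF = P = 1979/2000 ≈ 0.989500
step 3 [3y] zero: DF = P = 9757/10000 ≈ 0.975700
step 4 [4y] swap r/1=603/38984: DF=(1 − 603/38984·(0.993500+0.989500+0.975700))/(1+603/38984) = 9397/10000 ≈ 0.939700
step 5 [5y] bond c/1=11/200: DF=(235441/200000 − 11/200·(0.993500+0.989500+0.975700+0.939700))/(1+11/200) = 4563/5000 ≈ 0.912600
step 6 [6y] zero: DF = P = 8721/10000 ≈ 0.872100
step 7 [7y] bond c/1=17/200: DF=(2762019/2000000 − 17/200·(0.993500+0.989500+0.975700+0.939700+0.912600+0.872100))/(1+17/200) = 2069/2500 ≈ 0.827600
step 8 [8y] bond c/1=13/200: DF=(1295963/1000000 − 13/200·(0.993500+0.989500+0.975700+0.939700+0.912600+0.872100+0.827600))/(1+13/200) = 1639/2000 ≈ 0.819500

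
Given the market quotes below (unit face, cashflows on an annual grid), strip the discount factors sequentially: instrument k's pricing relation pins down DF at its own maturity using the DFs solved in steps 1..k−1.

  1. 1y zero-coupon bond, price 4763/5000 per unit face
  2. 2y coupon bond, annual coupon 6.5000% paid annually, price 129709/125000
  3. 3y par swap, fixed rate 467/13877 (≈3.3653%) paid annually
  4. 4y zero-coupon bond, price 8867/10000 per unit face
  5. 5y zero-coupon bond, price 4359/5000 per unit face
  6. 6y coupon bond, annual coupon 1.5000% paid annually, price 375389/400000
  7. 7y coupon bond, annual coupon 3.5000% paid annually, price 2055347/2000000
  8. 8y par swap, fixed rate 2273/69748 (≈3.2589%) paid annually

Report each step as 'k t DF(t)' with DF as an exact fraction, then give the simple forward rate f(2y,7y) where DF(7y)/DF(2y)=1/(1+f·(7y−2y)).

1 1 4763/5000
2 2 4581/5000
3 3 4533/5000
4 4 8867/10000
5 5 4359/5000
6 6 536/625
7 7 4053/5000
8 8 7727/10000
f(2y,7y) = ((4581/5000)/(4053/5000) − 1)/(5) = 176/6755 ≈ 2.6055%

step 1 [1y] zero: DF = P = 4763/5000 ≈ 0.952600
step 2 [2y] bond c/1=13/200: DF=(129709/125000 − 13/200·(0.952600))/(1+13/200) = 4581/5000 ≈ 0.916200
step 3 [3y] swap r/1=467/13877: DF=(1 − 467/13877·(0.952600+0.916200))/(1+467/13877) = 4533/5000 ≈ 0.906600
step 4 [4y] zero: DF = P = 8867/10000 ≈ 0.886700
step 5 [5y] zero: DF = P = 4359/5000 ≈ 0.871800
step 6 [6y] bond c/1=3/200: DF=(375389/400000 − 3/200·(0.952600+0.916200+0.906600+0.886700+0.871800))/(1+3/200) = 536/625 ≈ 0.857600
step 7 [7y] bond c/1=7/200: DF=(2055347/2000000 − 7/200·(0.952600+0.916200+0.906600+0.886700+0.871800+0.857600))/(1+7/200) = 4053/5000 ≈ 0.810600
step 8 [8y] swap r/1=2273/69748: DF=(1 − 2273/69748·(0.952600+0.916200+0.906600+0.886700+0.871800+0.857600+0.810600))/(1+2273/69748) = 7727/10000 ≈ 0.772700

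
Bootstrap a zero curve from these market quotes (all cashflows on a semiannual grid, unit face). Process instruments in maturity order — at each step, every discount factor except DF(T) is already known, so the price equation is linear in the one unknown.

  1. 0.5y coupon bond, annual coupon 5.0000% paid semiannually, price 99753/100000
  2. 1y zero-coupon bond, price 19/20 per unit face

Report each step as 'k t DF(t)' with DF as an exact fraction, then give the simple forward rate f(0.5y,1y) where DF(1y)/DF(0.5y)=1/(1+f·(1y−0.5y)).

1 1/2 2433/2500
2 1 19/20
f(0.5y,1y) = ((2433/2500)/(19/20) − 1)/(1/2) = 116/2375 ≈ 4.8842%

step 1 [0.5y] bond c/2=1/40: DF=(99753/100000 − 1/40·(0))/(1+1/40) = 2433/2500 ≈ 0.973200
step 2 [1y] zero: DF = P = 19/20 ≈ 0.950000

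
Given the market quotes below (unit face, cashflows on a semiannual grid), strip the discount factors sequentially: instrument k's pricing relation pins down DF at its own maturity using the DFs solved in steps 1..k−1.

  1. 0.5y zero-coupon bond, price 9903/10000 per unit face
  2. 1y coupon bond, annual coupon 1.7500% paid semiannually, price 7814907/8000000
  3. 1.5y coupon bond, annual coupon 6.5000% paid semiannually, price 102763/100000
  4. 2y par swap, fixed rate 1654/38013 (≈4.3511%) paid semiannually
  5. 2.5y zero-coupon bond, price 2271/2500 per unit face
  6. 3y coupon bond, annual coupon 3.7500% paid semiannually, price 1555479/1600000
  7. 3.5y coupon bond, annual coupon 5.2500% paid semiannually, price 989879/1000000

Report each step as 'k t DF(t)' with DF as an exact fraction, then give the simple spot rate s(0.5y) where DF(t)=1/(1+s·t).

step 1 [0.5y] zero: DF = P = 9903/10000 ≈ 0.990300
step 2 [1y] bond c/2=7/800: DF=(7814907/8000000 − 7/800·(0.990300))/(1+7/800) = 4799/5000 ≈ 0.959800
step 3 [1.5y] bond c/2=13/400: DF=(102763/100000 − 13/400·(0.990300+0.959800))/(1+13/400) = 9339/10000 ≈ 0.933900
step 4 [2y] swap r/2=827/38013: DF=(1 − 827/38013·(0.990300+0.959800+0.933900))/(1+827/38013) = 9173/10000 ≈ 0.917300
step 5 [2.5y] zero: DF = P = 2271/2500 ≈ 0.908400
step 6 [3y] bond c/2=3/160: DF=(1555479/1600000 − 3/160·(0.990300+0.959800+0.933900+0.917300+0.908400))/(1+3/160) = 2169/2500 ≈ 0.867600
step 7 [3.5y] bond c/2=21/800: DF=(989879/1000000 − 21/800·(0.990300+0.959800+0.933900+0.917300+0.908400+0.867600))/(1+21/800) = 8219/10000 ≈ 0.821900

1 1/2 9903/10000
2 1 4799/5000
3 3/2 9339/10000
4 2 9173/10000
5 5/2 2271/2500
6 3 2169/2500
7 7/2 8219/10000
s(0.5y) = (1/(9903/10000) − 1)/(1/2) = 194/9903 ≈ 1.9590%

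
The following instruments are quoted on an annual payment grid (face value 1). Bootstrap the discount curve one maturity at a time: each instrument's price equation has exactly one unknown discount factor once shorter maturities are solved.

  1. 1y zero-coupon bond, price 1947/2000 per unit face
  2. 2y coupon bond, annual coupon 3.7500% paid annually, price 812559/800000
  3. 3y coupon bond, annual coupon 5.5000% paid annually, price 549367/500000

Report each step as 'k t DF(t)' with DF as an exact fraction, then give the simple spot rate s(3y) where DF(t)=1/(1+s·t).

step 1 [1y] zero: DF = P = 1947/2000 ≈ 0.973500
step 2 [2y] bond c/1=3/80: DF=(812559/800000 − 3/80·(0.973500))/(1+3/80) = 4719/5000 ≈ 0.943800
step 3 [3y] bond c/1=11/200: DF=(549367/500000 − 11/200·(0.973500+0.943800))/(1+11/200) = 1883/2000 ≈ 0.941500

1 1 1947/2000
2 2 4719/5000
3 3 1883/2000
s(3y) = (1/(1883/2000) − 1)/(3) = 39/1883 ≈ 2.0712%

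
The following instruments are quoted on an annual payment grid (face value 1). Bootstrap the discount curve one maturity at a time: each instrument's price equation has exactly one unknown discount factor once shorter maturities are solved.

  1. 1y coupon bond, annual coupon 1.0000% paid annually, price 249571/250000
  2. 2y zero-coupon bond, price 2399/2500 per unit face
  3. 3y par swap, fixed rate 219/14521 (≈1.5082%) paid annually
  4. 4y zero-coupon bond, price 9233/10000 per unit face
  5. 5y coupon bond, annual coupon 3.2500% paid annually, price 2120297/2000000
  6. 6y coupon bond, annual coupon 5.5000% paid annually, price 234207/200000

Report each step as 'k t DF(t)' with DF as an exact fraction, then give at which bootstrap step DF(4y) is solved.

step 1 [1y] bond c/1=1/100: DF=(249571/250000 − 1/100·(0))/(1+1/100) = 2471/2500 ≈ 0.988400
step 2 [2y] zero: DF = P = 2399/2500 ≈ 0.959600
step 3 [3y] swap r/1=219/14521: DF=(1 − 219/14521·(0.988400+0.959600))/(1+219/14521) = 4781/5000 ≈ 0.956200
step 4 [4y] zero: DF = P = 9233/10000 ≈ 0.923300
step 5 [5y] bond c/1=13/400: DF=(2120297/2000000 − 13/400·(0.988400+0.959600+0.956200+0.923300))/(1+13/400) = 9063/10000 ≈ 0.906300
step 6 [6y] bond c/1=11/200: DF=(234207/200000 − 11/200·(0.988400+0.959600+0.956200+0.923300+0.906300))/(1+11/200) = 1079/1250 ≈ 0.863200

1 1 2471/2500
2 2 2399/2500
3 3 4781/5000
4 4 9233/10000
5 5 9063/10000
6 6 1079/1250
DF(4y) is solved at step 4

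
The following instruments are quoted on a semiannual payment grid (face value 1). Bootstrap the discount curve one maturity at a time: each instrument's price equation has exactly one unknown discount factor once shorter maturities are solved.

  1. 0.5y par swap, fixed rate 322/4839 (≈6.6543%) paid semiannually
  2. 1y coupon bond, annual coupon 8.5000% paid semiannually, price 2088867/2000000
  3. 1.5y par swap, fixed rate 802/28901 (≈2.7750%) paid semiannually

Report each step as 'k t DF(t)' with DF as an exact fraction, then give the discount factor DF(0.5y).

step 1 [0.5y] swap r/2=161/4839: DF=(1 − 161/4839·(0))/(1+161/4839) = 4839/5000 ≈ 0.967800
step 2 [1y] bond c/2=17/400: DF=(2088867/2000000 − 17/400·(0.967800))/(1+17/400) = 1203/1250 ≈ 0.962400
step 3 [1.5y] swap r/2=401/28901: DF=(1 − 401/28901·(0.967800+0.962400))/(1+401/28901) = 9599/10000 ≈ 0.959900

1 1/2 4839/5000
2 1 1203/1250
3 3/2 9599/10000
DF(0.5y) = 4839/5000 ≈ 0.967800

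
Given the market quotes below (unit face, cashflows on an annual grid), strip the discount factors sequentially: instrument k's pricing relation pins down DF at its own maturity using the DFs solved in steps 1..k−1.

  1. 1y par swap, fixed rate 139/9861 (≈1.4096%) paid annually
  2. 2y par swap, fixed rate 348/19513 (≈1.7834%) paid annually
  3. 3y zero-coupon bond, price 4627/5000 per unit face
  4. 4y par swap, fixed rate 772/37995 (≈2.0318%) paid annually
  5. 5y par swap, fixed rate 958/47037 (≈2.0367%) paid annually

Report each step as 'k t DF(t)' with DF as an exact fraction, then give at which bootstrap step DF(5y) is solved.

step 1 [1y] swap r/1=139/9861: DF=(1 − 139/9861·(0))/(1+139/9861) = 9861/10000 ≈ 0.986100
step 2 [2y] swap r/1=348/19513: DF=(1 − 348/19513·(0.986100))/(1+348/19513) = 2413/2500 ≈ 0.965200
step 3 [3y] zero: DF = P = 4627/5000 ≈ 0.925400
step 4 [4y] swap r/1=772/37995: DF=(1 − 772/37995·(0.986100+0.965200+0.925400))/(1+772/37995) = 2307/2500 ≈ 0.922800
step 5 [5y] swap r/1=958/47037: DF=(1 − 958/47037·(0.986100+0.965200+0.925400+0.922800))/(1+958/47037) = 4521/5000 ≈ 0.904200

1 1 9861/10000
2 2 2413/2500
3 3 4627/5000
4 4 2307/2500
5 5 4521/5000
DF(5y) is solved at step 5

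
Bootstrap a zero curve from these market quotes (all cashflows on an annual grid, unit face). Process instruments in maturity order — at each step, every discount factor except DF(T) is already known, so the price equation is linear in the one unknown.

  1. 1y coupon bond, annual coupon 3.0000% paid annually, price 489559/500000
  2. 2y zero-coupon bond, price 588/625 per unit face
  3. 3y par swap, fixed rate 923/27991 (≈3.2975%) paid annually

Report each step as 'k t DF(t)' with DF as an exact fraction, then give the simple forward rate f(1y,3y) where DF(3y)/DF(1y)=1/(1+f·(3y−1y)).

1 1 4753/5000
2 2 588/625
3 3 9077/10000
f(1y,3y) = ((4753/5000)/(9077/10000) − 1)/(2) = 429/18154 ≈ 2.3631%

step 1 [1y] bond c/1=3/100: DF=(489559/500000 − 3/100·(0))/(1+3/100) = 4753/5000 ≈ 0.950600
step 2 [2y] zero: DF = P = 588/625 ≈ 0.940800
step 3 [3y] swap r/1=923/27991: DF=(1 − 923/27991·(0.950600+0.940800))/(1+923/27991) = 9077/10000 ≈ 0.907700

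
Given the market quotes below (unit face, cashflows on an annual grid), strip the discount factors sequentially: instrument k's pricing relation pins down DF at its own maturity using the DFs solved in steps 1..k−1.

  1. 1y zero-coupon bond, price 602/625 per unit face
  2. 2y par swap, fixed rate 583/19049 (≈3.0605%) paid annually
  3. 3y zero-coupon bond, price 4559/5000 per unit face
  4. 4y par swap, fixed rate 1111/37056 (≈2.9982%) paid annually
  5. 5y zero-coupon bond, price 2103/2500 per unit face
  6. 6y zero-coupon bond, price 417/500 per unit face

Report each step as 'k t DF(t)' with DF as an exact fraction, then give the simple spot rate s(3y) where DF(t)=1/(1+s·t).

step 1 [1y] zero: DF = P = 602/625 ≈ 0.963200
step 2 [2y] swap r/1=583/19049: DF=(1 − 583/19049·(0.963200))/(1+583/19049) = 9417/10000 ≈ 0.941700
step 3 [3y] zero: DF = P = 4559/5000 ≈ 0.911800
step 4 [4y] swap r/1=1111/37056: DF=(1 − 1111/37056·(0.963200+0.941700+0.911800))/(1+1111/37056) = 8889/10000 ≈ 0.888900
step 5 [5y] zero: DF = P = 2103/2500 ≈ 0.841200
step 6 [6y] zero: DF = P = 417/500 ≈ 0.834000

1 1 602/625
2 2 9417/10000
3 3 4559/5000
4 4 8889/10000
5 5 2103/2500
6 6 417/500
s(3y) = (1/(4559/5000) − 1)/(3) = 147/4559 ≈ 3.2244%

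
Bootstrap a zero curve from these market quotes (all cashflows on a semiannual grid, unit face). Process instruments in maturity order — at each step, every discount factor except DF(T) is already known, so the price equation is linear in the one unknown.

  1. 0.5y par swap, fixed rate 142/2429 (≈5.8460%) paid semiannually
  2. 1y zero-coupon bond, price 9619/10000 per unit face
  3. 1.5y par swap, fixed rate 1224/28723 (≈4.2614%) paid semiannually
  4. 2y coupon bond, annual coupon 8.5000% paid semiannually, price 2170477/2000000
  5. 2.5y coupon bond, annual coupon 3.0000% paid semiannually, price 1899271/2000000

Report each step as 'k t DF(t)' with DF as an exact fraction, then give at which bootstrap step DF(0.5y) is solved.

step 1 [0.5y] swap r/2=71/2429: DF=(1 − 71/2429·(0))/(1+71/2429) = 2429/2500 ≈ 0.971600
step 2 [1y] zero: DF = P = 9619/10000 ≈ 0.961900
step 3 [1.5y] swap r/2=612/28723: DF=(1 − 612/28723·(0.971600+0.961900))/(1+612/28723) = 2347/2500 ≈ 0.938800
step 4 [2y] bond c/2=17/400: DF=(2170477/2000000 − 17/400·(0.971600+0.961900+0.938800))/(1+17/400) = 9239/10000 ≈ 0.923900
step 5 [2.5y] bond c/2=3/200: DF=(1899271/2000000 − 3/200·(0.971600+0.961900+0.938800+0.923900))/(1+3/200) = 1759/2000 ≈ 0.879500

1 1/2 2429/2500
2 1 9619/10000
3 3/2 2347/2500
4 2 9239/10000
5 5/2 1759/2000
DF(0.5y) is solved at step 1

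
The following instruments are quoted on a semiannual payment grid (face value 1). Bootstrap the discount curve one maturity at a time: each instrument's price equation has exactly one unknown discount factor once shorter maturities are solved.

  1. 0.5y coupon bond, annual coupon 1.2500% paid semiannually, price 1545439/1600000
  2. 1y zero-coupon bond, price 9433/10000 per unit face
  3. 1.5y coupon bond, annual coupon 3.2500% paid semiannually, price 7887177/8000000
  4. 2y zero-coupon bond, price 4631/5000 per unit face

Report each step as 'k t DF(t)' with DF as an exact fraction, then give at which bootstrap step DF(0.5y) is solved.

1 1/2 9599/10000
2 1 9433/10000
3 3/2 9397/10000
4 2 4631/5000
DF(0.5y) is solved at step 1

step 1 [0.5y] bond c/2=1/160: DF=(1545439/1600000 − 1/160·(0))/(1+1/160) = 9599/10000 ≈ 0.959900
step 2 [1y] zero: DF = P = 9433/10000 ≈ 0.943300
step 3 [1.5y] bond c/2=13/800: DF=(7887177/8000000 − 13/800·(0.959900+0.943300))/(1+13/800) = 9397/10000 ≈ 0.939700
step 4 [2y] zero: DF = P = 4631/5000 ≈ 0.926200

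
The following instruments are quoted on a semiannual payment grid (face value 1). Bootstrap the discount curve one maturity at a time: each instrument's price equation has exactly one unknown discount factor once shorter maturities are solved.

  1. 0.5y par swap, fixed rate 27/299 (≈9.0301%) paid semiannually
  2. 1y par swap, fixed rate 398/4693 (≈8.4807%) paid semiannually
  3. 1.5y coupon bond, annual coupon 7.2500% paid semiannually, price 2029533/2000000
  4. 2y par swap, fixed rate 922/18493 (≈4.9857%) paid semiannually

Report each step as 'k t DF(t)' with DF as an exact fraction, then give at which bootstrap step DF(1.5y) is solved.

1 1/2 598/625
2 1 2301/2500
3 3/2 571/625
4 2 4539/5000
DF(1.5y) is solved at step 3

step 1 [0.5y] swap r/2=27/598: DF=(1 − 27/598·(0))/(1+27/598) = 598/625 ≈ 0.956800
step 2 [1y] swap r/2=199/4693: DF=(1 − 199/4693·(0.956800))/(1+199/4693) = 2301/2500 ≈ 0.920400
step 3 [1.5y] bond c/2=29/800: DF=(2029533/2000000 − 29/800·(0.956800+0.920400))/(1+29/800) = 571/625 ≈ 0.913600
step 4 [2y] swap r/2=461/18493: DF=(1 − 461/18493·(0.956800+0.920400+0.913600))/(1+461/18493) = 4539/5000 ≈ 0.907800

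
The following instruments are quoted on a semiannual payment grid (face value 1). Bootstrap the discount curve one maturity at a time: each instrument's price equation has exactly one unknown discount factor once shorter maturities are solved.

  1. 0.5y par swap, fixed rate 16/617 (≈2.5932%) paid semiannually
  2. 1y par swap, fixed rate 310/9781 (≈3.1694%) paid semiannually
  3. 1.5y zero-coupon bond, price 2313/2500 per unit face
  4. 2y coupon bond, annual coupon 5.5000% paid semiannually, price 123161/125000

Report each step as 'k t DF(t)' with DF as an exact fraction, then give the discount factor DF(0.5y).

step 1 [0.5y] swap r/2=8/617: DF=(1 − 8/617·(0))/(1+8/617) = 617/625 ≈ 0.987200
step 2 [1y] swap r/2=155/9781: DF=(1 − 155/9781·(0.987200))/(1+155/9781) = 969/1000 ≈ 0.969000
step 3 [1.5y] zero: DF = P = 2313/2500 ≈ 0.925200
step 4 [2y] bond c/2=11/400: DF=(123161/125000 − 11/400·(0.987200+0.969000+0.925200))/(1+11/400) = 4409/5000 ≈ 0.881800

1 1/2 617/625
2 1 969/1000
3 3/2 2313/2500
4 2 4409/5000
DF(0.5y) = 617/625 ≈ 0.987200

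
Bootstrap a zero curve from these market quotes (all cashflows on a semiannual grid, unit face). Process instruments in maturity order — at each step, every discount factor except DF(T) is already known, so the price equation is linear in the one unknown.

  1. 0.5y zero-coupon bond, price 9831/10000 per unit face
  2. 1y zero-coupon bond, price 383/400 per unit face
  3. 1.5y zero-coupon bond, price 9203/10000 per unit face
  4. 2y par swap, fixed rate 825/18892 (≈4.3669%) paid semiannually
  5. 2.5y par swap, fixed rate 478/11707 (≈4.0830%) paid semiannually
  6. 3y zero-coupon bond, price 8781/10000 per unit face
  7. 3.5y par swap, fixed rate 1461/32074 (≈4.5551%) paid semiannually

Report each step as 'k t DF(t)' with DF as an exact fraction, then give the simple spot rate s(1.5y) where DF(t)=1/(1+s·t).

1 1/2 9831/10000
2 1 383/400
3 3/2 9203/10000
4 2 367/400
5 5/2 2261/2500
6 3 8781/10000
7 7/2 8539/10000
s(1.5y) = (1/(9203/10000) − 1)/(3/2) = 1594/27609 ≈ 5.7735%

step 1 [0.5y] zero: DF = P = 9831/10000 ≈ 0.983100
step 2 [1y] zero: DF = P = 383/400 ≈ 0.957500
step 3 [1.5y] zero: DF = P = 9203/10000 ≈ 0.920300
step 4 [2y] swap r/2=825/37784: DF=(1 − 825/37784·(0.983100+0.957500+0.920300))/(1+825/37784) = 367/400 ≈ 0.917500
step 5 [2.5y] swap r/2=239/11707: DF=(1 − 239/11707·(0.983100+0.957500+0.920300+0.917500))/(1+239/11707) = 2261/2500 ≈ 0.904400
step 6 [3y] zero: DF = P = 8781/10000 ≈ 0.878100
step 7 [3.5y] swap r/2=1461/64148: DF=(1 − 1461/64148·(0.983100+0.957500+0.920300+0.917500+0.904400+0.878100))/(1+1461/64148) = 8539/10000 ≈ 0.853900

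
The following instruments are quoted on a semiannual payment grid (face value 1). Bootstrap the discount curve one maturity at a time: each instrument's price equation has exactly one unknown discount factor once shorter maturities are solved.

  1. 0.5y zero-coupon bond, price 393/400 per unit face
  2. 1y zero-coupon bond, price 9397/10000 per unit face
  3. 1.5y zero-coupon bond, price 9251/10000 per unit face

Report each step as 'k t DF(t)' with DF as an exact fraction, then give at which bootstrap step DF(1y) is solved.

step 1 [0.5y] zero: DF = P = 393/400 ≈ 0.982500
step 2 [1y] zero: DF = P = 9397/10000 ≈ 0.939700
step 3 [1.5y] zero: DF = P = 9251/10000 ≈ 0.925100

1 1/2 393/400
2 1 9397/10000
3 3/2 9251/10000
DF(1y) is solved at step 2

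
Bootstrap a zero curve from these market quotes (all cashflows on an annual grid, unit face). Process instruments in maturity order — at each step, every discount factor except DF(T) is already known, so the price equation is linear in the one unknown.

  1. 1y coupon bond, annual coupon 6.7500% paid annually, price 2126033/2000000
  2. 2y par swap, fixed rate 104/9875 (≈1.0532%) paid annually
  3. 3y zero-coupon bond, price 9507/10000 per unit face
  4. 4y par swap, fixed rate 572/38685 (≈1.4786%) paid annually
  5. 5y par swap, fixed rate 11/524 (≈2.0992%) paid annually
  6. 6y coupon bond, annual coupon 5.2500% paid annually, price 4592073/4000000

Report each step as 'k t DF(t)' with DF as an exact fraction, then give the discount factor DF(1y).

step 1 [1y] bond c/1=27/400: DF=(2126033/2000000 − 27/400·(0))/(1+27/400) = 4979/5000 ≈ 0.995800
step 2 [2y] swap r/1=104/9875: DF=(1 − 104/9875·(0.995800))/(1+104/9875) = 612/625 ≈ 0.979200
step 3 [3y] zero: DF = P = 9507/10000 ≈ 0.950700
step 4 [4y] swap r/1=572/38685: DF=(1 − 572/38685·(0.995800+0.979200+0.950700))/(1+572/38685) = 2357/2500 ≈ 0.942800
step 5 [5y] swap r/1=11/524: DF=(1 − 11/524·(0.995800+0.979200+0.950700+0.942800))/(1+11/524) = 8999/10000 ≈ 0.899900
step 6 [6y] bond c/1=21/400: DF=(4592073/4000000 − 21/400·(0.995800+0.979200+0.950700+0.942800+0.899900))/(1+21/400) = 8529/10000 ≈ 0.852900

1 1 4979/5000
2 2 612/625
3 3 9507/10000
4 4 2357/2500
5 5 8999/10000
6 6 8529/10000
DF(1y) = 4979/5000 ≈ 0.995800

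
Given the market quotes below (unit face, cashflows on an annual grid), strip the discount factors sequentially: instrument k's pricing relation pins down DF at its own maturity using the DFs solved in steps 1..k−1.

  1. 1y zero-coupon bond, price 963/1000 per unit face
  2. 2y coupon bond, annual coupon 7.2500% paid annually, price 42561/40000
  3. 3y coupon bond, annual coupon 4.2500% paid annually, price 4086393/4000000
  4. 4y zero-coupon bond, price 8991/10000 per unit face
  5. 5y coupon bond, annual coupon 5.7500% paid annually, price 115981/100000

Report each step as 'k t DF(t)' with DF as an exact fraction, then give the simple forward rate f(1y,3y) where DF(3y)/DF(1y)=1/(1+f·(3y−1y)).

step 1 [1y] zero: DF = P = 963/1000 ≈ 0.963000
step 2 [2y] bond c/1=29/400: DF=(42561/40000 − 29/400·(0.963000))/(1+29/400) = 927/1000 ≈ 0.927000
step 3 [3y] bond c/1=17/400: DF=(4086393/4000000 − 17/400·(0.963000+0.927000))/(1+17/400) = 9029/10000 ≈ 0.902900
step 4 [4y] zero: DF = P = 8991/10000 ≈ 0.899100
step 5 [5y] bond c/1=23/400: DF=(115981/100000 − 23/400·(0.963000+0.927000+0.902900+0.899100))/(1+23/400) = 112/125 ≈ 0.896000

1 1 963/1000
2 2 927/1000
3 3 9029/10000
4 4 8991/10000
5 5 112/125
f(1y,3y) = ((963/1000)/(9029/10000) − 1)/(2) = 601/18058 ≈ 3.3282%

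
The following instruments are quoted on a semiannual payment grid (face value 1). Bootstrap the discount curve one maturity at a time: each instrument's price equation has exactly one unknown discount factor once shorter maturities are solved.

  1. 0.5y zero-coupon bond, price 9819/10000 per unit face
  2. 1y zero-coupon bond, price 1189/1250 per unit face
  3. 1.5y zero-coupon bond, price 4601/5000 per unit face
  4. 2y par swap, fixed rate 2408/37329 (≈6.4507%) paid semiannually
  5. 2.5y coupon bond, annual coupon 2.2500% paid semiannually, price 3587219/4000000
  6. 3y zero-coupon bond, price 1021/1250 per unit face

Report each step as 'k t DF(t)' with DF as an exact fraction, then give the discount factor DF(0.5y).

1 1/2 9819/10000
2 1 1189/1250
3 3/2 4601/5000
4 2 2199/2500
5 5/2 8453/10000
6 3 1021/1250
DF(0.5y) = 9819/10000 ≈ 0.981900

step 1 [0.5y] zero: DF = P = 9819/10000 ≈ 0.981900
step 2 [1y] zero: DF = P = 1189/1250 ≈ 0.951200
step 3 [1.5y] zero: DF = P = 4601/5000 ≈ 0.920200
step 4 [2y] swap r/2=1204/37329: DF=(1 − 1204/37329·(0.981900+0.951200+0.920200))/(1+1204/37329) = 2199/2500 ≈ 0.879600
step 5 [2.5y] bond c/2=9/800: DF=(3587219/4000000 − 9/800·(0.981900+0.951200+0.920200+0.879600))/(1+9/800) = 8453/10000 ≈ 0.845300
step 6 [3y] zero: DF = P = 1021/1250 ≈ 0.816800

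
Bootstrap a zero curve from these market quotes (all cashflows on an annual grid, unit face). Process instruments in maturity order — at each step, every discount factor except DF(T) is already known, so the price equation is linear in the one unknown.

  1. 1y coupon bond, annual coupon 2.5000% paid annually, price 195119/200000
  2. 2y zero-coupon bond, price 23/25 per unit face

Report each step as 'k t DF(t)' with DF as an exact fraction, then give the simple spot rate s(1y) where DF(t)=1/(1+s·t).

step 1 [1y] bond c/1=1/40: DF=(195119/200000 − 1/40·(0))/(1+1/40) = 4759/5000 ≈ 0.951800
step 2 [2y] zero: DF = P = 23/25 ≈ 0.920000

1 1 4759/5000
2 2 23/25
s(1y) = (1/(4759/5000) − 1)/(1) = 241/4759 ≈ 5.0641%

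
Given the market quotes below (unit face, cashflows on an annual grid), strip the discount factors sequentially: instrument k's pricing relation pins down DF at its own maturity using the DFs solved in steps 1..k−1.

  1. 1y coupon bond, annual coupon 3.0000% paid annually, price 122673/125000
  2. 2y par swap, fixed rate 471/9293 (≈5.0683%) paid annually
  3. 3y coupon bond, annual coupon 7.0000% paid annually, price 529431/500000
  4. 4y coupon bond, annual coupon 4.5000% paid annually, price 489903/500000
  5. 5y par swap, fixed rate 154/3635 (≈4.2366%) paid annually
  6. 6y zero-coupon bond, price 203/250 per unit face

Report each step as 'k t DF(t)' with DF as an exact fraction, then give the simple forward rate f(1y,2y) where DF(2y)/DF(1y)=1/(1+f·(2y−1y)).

1 1 1191/1250
2 2 4529/5000
3 3 217/250
4 4 4101/5000
5 5 1019/1250
6 6 203/250
f(1y,2y) = ((1191/1250)/(4529/5000) − 1)/(1) = 235/4529 ≈ 5.1888%

step 1 [1y] bond c/1=3/100: DF=(122673/125000 − 3/100·(0))/(1+3/100) = 1191/1250 ≈ 0.952800
step 2 [2y] swap r/1=471/9293: DF=(1 − 471/9293·(0.952800))/(1+471/9293) = 4529/5000 ≈ 0.905800
step 3 [3y] bond c/1=7/100: DF=(529431/500000 − 7/100·(0.952800+0.905800))/(1+7/100) = 217/250 ≈ 0.868000
step 4 [4y] bond c/1=9/200: DF=(489903/500000 − 9/200·(0.952800+0.905800+0.868000))/(1+9/200) = 4101/5000 ≈ 0.820200
step 5 [5y] swap r/1=154/3635: DF=(1 − 154/3635·(0.952800+0.905800+0.868000+0.820200))/(1+154/3635) = 1019/1250 ≈ 0.815200
step 6 [6y] zero: DF = P = 203/250 ≈ 0.812000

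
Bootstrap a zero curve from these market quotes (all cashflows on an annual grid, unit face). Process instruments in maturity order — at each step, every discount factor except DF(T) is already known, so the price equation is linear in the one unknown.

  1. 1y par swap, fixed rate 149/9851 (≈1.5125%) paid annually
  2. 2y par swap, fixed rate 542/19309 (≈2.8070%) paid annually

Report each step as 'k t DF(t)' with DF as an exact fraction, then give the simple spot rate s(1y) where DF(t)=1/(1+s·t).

step 1 [1y] swap r/1=149/9851: DF=(1 − 149/9851·(0))/(1+149/9851) = 9851/10000 ≈ 0.985100
step 2 [2y] swap r/1=542/19309: DF=(1 − 542/19309·(0.985100))/(1+542/19309) = 4729/5000 ≈ 0.945800

1 1 9851/10000
2 2 4729/5000
s(1y) = (1/(9851/10000) − 1)/(1) = 149/9851 ≈ 1.5125%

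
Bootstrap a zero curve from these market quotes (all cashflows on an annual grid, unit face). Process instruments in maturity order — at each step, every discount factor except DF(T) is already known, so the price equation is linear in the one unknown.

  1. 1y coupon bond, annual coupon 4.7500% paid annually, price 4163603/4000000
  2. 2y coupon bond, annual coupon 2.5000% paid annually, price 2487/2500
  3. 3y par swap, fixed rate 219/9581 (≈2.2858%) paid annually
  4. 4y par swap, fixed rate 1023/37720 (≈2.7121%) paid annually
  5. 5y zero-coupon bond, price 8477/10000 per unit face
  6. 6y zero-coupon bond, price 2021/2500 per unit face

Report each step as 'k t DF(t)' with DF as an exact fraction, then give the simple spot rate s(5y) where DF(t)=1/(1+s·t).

step 1 [1y] bond c/1=19/400: DF=(4163603/4000000 − 19/400·(0))/(1+19/400) = 9937/10000 ≈ 0.993700
step 2 [2y] bond c/1=1/40: DF=(2487/2500 − 1/40·(0.993700))/(1+1/40) = 9463/10000 ≈ 0.946300
step 3 [3y] swap r/1=219/9581: DF=(1 − 219/9581·(0.993700+0.946300))/(1+219/9581) = 9343/10000 ≈ 0.934300
step 4 [4y] swap r/1=1023/37720: DF=(1 − 1023/37720·(0.993700+0.946300+0.934300))/(1+1023/37720) = 8977/10000 ≈ 0.897700
step 5 [5y] zero: DF = P = 8477/10000 ≈ 0.847700
step 6 [6y] zero: DF = P = 2021/2500 ≈ 0.808400

1 1 9937/10000
2 2 9463/10000
3 3 9343/10000
4 4 8977/10000
5 5 8477/10000
6 6 2021/2500
s(5y) = (1/(8477/10000) − 1)/(5) = 1523/42385 ≈ 3.5933%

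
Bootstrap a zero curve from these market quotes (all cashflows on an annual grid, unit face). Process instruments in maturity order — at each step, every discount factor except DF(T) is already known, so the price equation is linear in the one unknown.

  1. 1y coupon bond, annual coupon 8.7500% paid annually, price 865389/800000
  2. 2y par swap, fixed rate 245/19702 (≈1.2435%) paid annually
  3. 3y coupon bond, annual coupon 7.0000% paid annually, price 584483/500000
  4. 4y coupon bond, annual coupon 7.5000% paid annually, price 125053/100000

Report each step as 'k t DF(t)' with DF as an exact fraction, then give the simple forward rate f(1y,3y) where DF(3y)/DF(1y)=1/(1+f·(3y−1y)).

step 1 [1y] bond c/1=7/80: DF=(865389/800000 − 7/80·(0))/(1+7/80) = 9947/10000 ≈ 0.994700
step 2 [2y] swap r/1=245/19702: DF=(1 − 245/19702·(0.994700))/(1+245/19702) = 1951/2000 ≈ 0.975500
step 3 [3y] bond c/1=7/100: DF=(584483/500000 − 7/100·(0.994700+0.975500))/(1+7/100) = 2409/2500 ≈ 0.963600
step 4 [4y] bond c/1=3/40: DF=(125053/100000 − 3/40·(0.994700+0.975500+0.963600))/(1+3/40) = 4793/5000 ≈ 0.958600

1 1 9947/10000
2 2 1951/2000
3 3 2409/2500
4 4 4793/5000
f(1y,3y) = ((9947/10000)/(2409/2500) − 1)/(2) = 311/19272 ≈ 1.6137%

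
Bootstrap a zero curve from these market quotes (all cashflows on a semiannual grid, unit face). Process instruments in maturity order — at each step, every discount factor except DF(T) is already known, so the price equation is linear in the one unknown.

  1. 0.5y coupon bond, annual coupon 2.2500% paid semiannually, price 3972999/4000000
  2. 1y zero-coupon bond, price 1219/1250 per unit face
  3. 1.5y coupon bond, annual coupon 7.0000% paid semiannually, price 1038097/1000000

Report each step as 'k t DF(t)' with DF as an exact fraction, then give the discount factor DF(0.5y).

1 1/2 4911/5000
2 1 1219/1250
3 3/2 1171/1250
DF(0.5y) = 4911/5000 ≈ 0.982200

step 1 [0.5y] bond c/2=9/800: DF=(3972999/4000000 − 9/800·(0))/(1+9/800) = 4911/5000 ≈ 0.982200
step 2 [1y] zero: DF = P = 1219/1250 ≈ 0.975200
step 3 [1.5y] bond c/2=7/200: DF=(1038097/1000000 − 7/200·(0.982200+0.975200))/(1+7/200) = 1171/1250 ≈ 0.936800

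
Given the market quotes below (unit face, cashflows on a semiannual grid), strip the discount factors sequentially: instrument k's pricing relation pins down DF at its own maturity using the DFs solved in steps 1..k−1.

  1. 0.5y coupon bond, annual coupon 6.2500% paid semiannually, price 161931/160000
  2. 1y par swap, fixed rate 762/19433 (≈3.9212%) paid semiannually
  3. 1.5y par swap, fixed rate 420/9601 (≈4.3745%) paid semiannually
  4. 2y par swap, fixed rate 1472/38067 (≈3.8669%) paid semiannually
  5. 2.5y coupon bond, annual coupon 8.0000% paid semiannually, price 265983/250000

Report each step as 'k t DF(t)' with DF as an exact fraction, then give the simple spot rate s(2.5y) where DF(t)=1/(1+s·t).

1 1/2 4907/5000
2 1 9619/10000
3 3/2 937/1000
4 2 579/625
5 5/2 4383/5000
s(2.5y) = (1/(4383/5000) − 1)/(5/2) = 1234/21915 ≈ 5.6308%

step 1 [0.5y] bond c/2=1/32: DF=(161931/160000 − 1/32·(0))/(1+1/32) = 4907/5000 ≈ 0.981400
step 2 [1y] swap r/2=381/19433: DF=(1 − 381/19433·(0.981400))/(1+381/19433) = 9619/10000 ≈ 0.961900
step 3 [1.5y] swap r/2=210/9601: DF=(1 − 210/9601·(0.981400+0.961900))/(1+210/9601) = 937/1000 ≈ 0.937000
step 4 [2y] swap r/2=736/38067: DF=(1 − 736/38067·(0.981400+0.961900+0.937000))/(1+736/38067) = 579/625 ≈ 0.926400
step 5 [2.5y] bond c/2=1/25: DF=(265983/250000 − 1/25·(0.981400+0.961900+0.937000+0.926400))/(1+1/25) = 4383/5000 ≈ 0.876600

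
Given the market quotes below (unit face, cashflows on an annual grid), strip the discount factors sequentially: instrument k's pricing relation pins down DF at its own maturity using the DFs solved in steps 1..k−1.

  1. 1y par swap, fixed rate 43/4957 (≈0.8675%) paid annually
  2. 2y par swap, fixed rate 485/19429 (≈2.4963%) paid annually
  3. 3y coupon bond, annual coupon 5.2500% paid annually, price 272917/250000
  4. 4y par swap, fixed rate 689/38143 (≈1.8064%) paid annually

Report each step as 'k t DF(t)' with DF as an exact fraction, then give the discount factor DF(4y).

1 1 4957/5000
2 2 1903/2000
3 3 9403/10000
4 4 9311/10000
DF(4y) = 9311/10000 ≈ 0.931100

step 1 [1y] swap r/1=43/4957: DF=(1 − 43/4957·(0))/(1+43/4957) = 4957/5000 ≈ 0.991400
step 2 [2y] swap r/1=485/19429: DF=(1 − 485/19429·(0.991400))/(1+485/19429) = 1903/2000 ≈ 0.951500
step 3 [3y] bond c/1=21/400: DF=(272917/250000 − 21/400·(0.991400+0.951500))/(1+21/400) = 9403/10000 ≈ 0.940300
step 4 [4y] swap r/1=689/38143: DF=(1 − 689/38143·(0.991400+0.951500+0.940300))/(1+689/38143) = 9311/10000 ≈ 0.931100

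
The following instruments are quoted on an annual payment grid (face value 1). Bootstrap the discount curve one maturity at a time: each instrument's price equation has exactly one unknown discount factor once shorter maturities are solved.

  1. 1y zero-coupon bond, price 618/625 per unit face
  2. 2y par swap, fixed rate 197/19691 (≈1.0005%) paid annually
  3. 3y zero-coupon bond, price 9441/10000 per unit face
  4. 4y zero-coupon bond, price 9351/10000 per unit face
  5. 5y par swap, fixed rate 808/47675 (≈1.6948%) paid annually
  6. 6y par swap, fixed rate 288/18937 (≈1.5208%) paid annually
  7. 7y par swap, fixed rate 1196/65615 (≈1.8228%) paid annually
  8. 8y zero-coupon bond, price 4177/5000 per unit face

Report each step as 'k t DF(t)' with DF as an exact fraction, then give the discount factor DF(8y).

step 1 [1y] zero: DF = P = 618/625 ≈ 0.988800
step 2 [2y] swap r/1=197/19691: DF=(1 − 197/19691·(0.988800))/(1+197/19691) = 9803/10000 ≈ 0.980300
step 3 [3y] zero: DF = P = 9441/10000 ≈ 0.944100
step 4 [4y] zero: DF = P = 9351/10000 ≈ 0.935100
step 5 [5y] swap r/1=808/47675: DF=(1 − 808/47675·(0.988800+0.980300+0.944100+0.935100))/(1+808/47675) = 1149/1250 ≈ 0.919200
step 6 [6y] swap r/1=288/18937: DF=(1 − 288/18937·(0.988800+0.980300+0.944100+0.935100+0.919200))/(1+288/18937) = 571/625 ≈ 0.913600
step 7 [7y] swap r/1=1196/65615: DF=(1 − 1196/65615·(0.988800+0.980300+0.944100+0.935100+0.919200+0.913600))/(1+1196/65615) = 2201/2500 ≈ 0.880400
step 8 [8y] zero: DF = P = 4177/5000 ≈ 0.835400

1 1 618/625
2 2 9803/10000
3 3 9441/10000
4 4 9351/10000
5 5 1149/1250
6 6 571/625
7 7 2201/2500
8 8 4177/5000
DF(8y) = 4177/5000 ≈ 0.835400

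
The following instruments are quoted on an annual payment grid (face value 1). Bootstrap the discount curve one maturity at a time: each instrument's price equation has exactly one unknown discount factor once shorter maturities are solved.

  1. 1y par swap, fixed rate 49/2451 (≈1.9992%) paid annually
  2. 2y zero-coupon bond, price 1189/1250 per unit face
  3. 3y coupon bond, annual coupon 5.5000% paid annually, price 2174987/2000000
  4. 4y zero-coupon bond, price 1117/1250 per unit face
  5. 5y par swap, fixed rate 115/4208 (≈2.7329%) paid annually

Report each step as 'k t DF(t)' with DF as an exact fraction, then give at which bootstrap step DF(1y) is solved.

step 1 [1y] swap r/1=49/2451: DF=(1 − 49/2451·(0))/(1+49/2451) = 2451/2500 ≈ 0.980400
step 2 [2y] zero: DF = P = 1189/1250 ≈ 0.951200
step 3 [3y] bond c/1=11/200: DF=(2174987/2000000 − 11/200·(0.980400+0.951200))/(1+11/200) = 9301/10000 ≈ 0.930100
step 4 [4y] zero: DF = P = 1117/1250 ≈ 0.893600
step 5 [5y] swap r/1=115/4208: DF=(1 − 115/4208·(0.980400+0.951200+0.930100+0.893600))/(1+115/4208) = 1747/2000 ≈ 0.873500

1 1 2451/2500
2 2 1189/1250
3 3 9301/10000
4 4 1117/1250
5 5 1747/2000
DF(1y) is solved at step 1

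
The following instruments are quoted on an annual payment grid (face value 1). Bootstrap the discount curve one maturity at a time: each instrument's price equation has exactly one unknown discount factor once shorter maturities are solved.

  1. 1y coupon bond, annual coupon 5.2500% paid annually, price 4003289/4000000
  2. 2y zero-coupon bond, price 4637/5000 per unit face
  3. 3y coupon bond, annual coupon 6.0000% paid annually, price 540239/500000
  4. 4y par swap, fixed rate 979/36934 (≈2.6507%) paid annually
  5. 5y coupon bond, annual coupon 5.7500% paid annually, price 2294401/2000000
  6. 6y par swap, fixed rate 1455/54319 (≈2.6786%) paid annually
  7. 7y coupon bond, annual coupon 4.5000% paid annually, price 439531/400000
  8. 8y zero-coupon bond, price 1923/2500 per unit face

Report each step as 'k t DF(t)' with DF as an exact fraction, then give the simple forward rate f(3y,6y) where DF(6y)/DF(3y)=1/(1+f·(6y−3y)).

1 1 9509/10000
2 2 4637/5000
3 3 913/1000
4 4 9021/10000
5 5 221/250
6 6 1709/2000
7 7 511/625
8 8 1923/2500
f(3y,6y) = ((913/1000)/(1709/2000) − 1)/(3) = 39/1709 ≈ 2.2820%

step 1 [1y] bond c/1=21/400: DF=(4003289/4000000 − 21/400·(0))/(1+21/400) = 9509/10000 ≈ 0.950900
step 2 [2y] zero: DF = P = 4637/5000 ≈ 0.927400
step 3 [3y] bond c/1=3/50: DF=(540239/500000 − 3/50·(0.950900+0.927400))/(1+3/50) = 913/1000 ≈ 0.913000
step 4 [4y] swap r/1=979/36934: DF=(1 − 979/36934·(0.950900+0.927400+0.913000))/(1+979/36934) = 9021/10000 ≈ 0.902100
step 5 [5y] bond c/1=23/400: DF=(2294401/2000000 − 23/400·(0.950900+0.927400+0.913000+0.902100))/(1+23/400) = 221/250 ≈ 0.884000
step 6 [6y] swap r/1=1455/54319: DF=(1 − 1455/54319·(0.950900+0.927400+0.913000+0.902100+0.884000))/(1+1455/54319) = 1709/2000 ≈ 0.854500
step 7 [7y] bond c/1=9/200: DF=(439531/400000 − 9/200·(0.950900+0.927400+0.913000+0.902100+0.884000+0.854500))/(1+9/200) = 511/625 ≈ 0.817600
step 8 [8y] zero: DF = P = 1923/2500 ≈ 0.769200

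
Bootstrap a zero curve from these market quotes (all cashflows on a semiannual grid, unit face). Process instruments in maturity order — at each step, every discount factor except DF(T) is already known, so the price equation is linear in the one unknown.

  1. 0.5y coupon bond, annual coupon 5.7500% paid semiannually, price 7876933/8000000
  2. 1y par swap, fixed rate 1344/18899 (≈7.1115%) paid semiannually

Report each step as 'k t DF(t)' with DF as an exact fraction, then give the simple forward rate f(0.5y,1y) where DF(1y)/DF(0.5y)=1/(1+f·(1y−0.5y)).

1 1/2 9571/10000
2 1 583/625
f(0.5y,1y) = ((9571/10000)/(583/625) − 1)/(1/2) = 243/4664 ≈ 5.2101%

step 1 [0.5y] bond c/2=23/800: DF=(7876933/8000000 − 23/800·(0))/(1+23/800) = 9571/10000 ≈ 0.957100
step 2 [1y] swap r/2=672/18899: DF=(1 − 672/18899·(0.957100))/(1+672/18899) = 583/625 ≈ 0.932800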